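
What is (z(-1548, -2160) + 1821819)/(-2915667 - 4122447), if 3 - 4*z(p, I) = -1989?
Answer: -607439/2346038 ≈ -0.25892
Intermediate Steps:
z(p, I) = 498 (z(p, I) = ¾ - ¼*(-1989) = ¾ + 1989/4 = 498)
(z(-1548, -2160) + 1821819)/(-2915667 - 4122447) = (498 + 1821819)/(-2915667 - 4122447) = 1822317/(-7038114) = 1822317*(-1/7038114) = -607439/2346038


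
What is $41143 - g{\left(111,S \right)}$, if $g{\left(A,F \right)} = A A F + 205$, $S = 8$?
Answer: $-57630$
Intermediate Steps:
$g{\left(A,F \right)} = 205 + F A^{2}$ ($g{\left(A,F \right)} = A^{2} F + 205 = F A^{2} + 205 = 205 + F A^{2}$)
$41143 - g{\left(111,S \right)} = 41143 - \left(205 + 8 \cdot 111^{2}\right) = 41143 - \left(205 + 8 \cdot 12321\right) = 41143 - \left(205 + 98568\right) = 41143 - 98773 = -57630$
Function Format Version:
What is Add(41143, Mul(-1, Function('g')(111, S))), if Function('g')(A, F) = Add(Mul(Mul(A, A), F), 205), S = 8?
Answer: -57630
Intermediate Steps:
Function('g')(A, F) = Add(205, Mul(F, Pow(A, 2))) (Function('g')(A, F) = Add(Mul(Pow(A, 2), F), 205) = Add(Mul(F, Pow(A, 2)), 205) = Add(205, Mul(F, Pow(A, 2))))
Add(41143, Mul(-1, Function('g')(111, S))) = Add(41143, Mul(-1, Add(205, Mul(8, Pow(111, 2))))) = Add(41143, Mul(-1, Add(205, Mul(8, 12321)))) = Add(41143, Mul(-1, Add(205, 98568))) = Add(41143, Mul(-1, 98773)) = Add(41143, -98773) = -57630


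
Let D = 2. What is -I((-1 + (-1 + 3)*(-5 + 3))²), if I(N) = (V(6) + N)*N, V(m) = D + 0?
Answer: -675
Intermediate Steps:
V(m) = 2 (V(m) = 2 + 0 = 2)
I(N) = N*(2 + N) (I(N) = (2 + N)*N = N*(2 + N))
-I((-1 + (-1 + 3)*(-5 + 3))²) = -(-1 + (-1 + 3)*(-5 + 3))²*(2 + (-1 + (-1 + 3)*(-5 + 3))²) = -(-1 + 2*(-2))²*(2 + (-1 + 2*(-2))²) = -(-1 - 4)²*(2 + (-1 - 4)²) = -(-5)²*(2 + (-5)²) = -25*(2 + 25) = -25*27 = -1*675 = -675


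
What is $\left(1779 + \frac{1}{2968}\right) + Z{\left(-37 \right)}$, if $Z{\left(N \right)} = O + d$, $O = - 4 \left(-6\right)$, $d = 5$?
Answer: $\frac{5366145}{2968} \approx 1808.0$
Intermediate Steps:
$O = 24$ ($O = \left(-1\right) \left(-24\right) = 24$)
$Z{\left(N \right)} = 29$ ($Z{\left(N \right)} = 24 + 5 = 29$)
$\left(1779 + \frac{1}{2968}\right) + Z{\left(-37 \right)} = \left(1779 + \frac{1}{2968}\right) + 29 = \frac{5280073}{2968} + 29 = \frac{5366145}{2968}$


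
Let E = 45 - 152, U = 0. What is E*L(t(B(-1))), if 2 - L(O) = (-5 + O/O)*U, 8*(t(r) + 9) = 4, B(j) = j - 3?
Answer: -214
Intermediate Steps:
B(j) = -3 + j
t(r) = -17/2 (t(r) = -9 + (⅛)*4 = -9 + ½ = -17/2)
L(O) = 2 (L(O) = 2 - (-5 + O/O)*0 = 2 - (-5 + 1)*0 = 2 - (-4)*0 = 2 - 1*0 = 2 + 0 = 2)
E = -107
E*L(t(B(-1))) = -107*2 = -214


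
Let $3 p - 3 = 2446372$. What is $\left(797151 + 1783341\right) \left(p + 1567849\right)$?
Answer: $6150105507208$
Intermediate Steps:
$p = \frac{2446375}{3}$ ($p = 1 + \frac{1}{3} \cdot 2446372 = 1 + \frac{2446372}{3} = \frac{2446375}{3} \approx 8.1546 \cdot 10^{5}$)
$\left(797151 + 1783341\right) \left(p + 1567849\right) = \left(797151 + 1783341\right) \left(\frac{2446375}{3} + 1567849\right) = 2580492 \cdot \frac{7149922}{3} = 6150105507208$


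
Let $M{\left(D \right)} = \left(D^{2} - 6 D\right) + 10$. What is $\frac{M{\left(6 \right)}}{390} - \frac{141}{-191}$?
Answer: $\frac{5690}{7449} \approx 0.76386$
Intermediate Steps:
$M{\left(D \right)} = 10 + D^{2} - 6 D$
$\frac{M{\left(6 \right)}}{390} - \frac{141}{-191} = \frac{10 + 6^{2} - 36}{390} - \frac{141}{-191} = \left(10 + 36 - 36\right) \frac{1}{390} - - \frac{141}{191} = 10 \cdot \frac{1}{390} + \frac{141}{191} = \frac{1}{39} + \frac{141}{191} = \frac{5690}{7449}$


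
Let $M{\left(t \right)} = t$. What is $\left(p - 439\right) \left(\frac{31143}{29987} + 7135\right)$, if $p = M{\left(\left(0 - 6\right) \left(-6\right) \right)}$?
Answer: $- \frac{86237320364}{29987} \approx -2.8758 \cdot 10^{6}$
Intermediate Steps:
$p = 36$ ($p = \left(0 - 6\right) \left(-6\right) = \left(-6\right) \left(-6\right) = 36$)
$\left(p - 439\right) \left(\frac{31143}{29987} + 7135\right) = \left(36 - 439\right) \left(\frac{31143}{29987} + 7135\right) = - 403 \left(31143 \cdot \frac{1}{29987} + 7135\right) = - 403 \left(\frac{31143}{29987} + 7135\right) = \left(-403\right) \frac{213988388}{29987} = - \frac{86237320364}{29987}$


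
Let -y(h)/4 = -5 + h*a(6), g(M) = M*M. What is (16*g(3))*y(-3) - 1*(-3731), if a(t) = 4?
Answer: 13523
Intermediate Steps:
g(M) = M²
y(h) = 20 - 16*h (y(h) = -4*(-5 + h*4) = -4*(-5 + 4*h) = 20 - 16*h)
(16*g(3))*y(-3) - 1*(-3731) = (16*3²)*(20 - 16*(-3)) - 1*(-3731) = (16*9)*(20 + 48) + 3731 = 144*68 + 3731 = 9792 + 3731 = 13523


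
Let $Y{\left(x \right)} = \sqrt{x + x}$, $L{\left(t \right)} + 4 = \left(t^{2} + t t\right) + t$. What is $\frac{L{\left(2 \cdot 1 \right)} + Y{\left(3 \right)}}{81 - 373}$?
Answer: $- \frac{3}{146} - \frac{\sqrt{6}}{292} \approx -0.028937$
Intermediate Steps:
$L{\left(t \right)} = -4 + t + 2 t^{2}$ ($L{\left(t \right)} = -4 + \left(\left(t^{2} + t t\right) + t\right) = -4 + \left(\left(t^{2} + t^{2}\right) + t\right) = -4 + \left(2 t^{2} + t\right) = -4 + \left(t + 2 t^{2}\right) = -4 + t + 2 t^{2}$)
$Y{\left(x \right)} = \sqrt{2} \sqrt{x}$ ($Y{\left(x \right)} = \sqrt{2 x} = \sqrt{2} \sqrt{x}$)
$\frac{L{\left(2 \cdot 1 \right)} + Y{\left(3 \right)}}{81 - 373} = \frac{\left(-4 + 2 \cdot 1 + 2 \left(2 \cdot 1\right)^{2}\right) + \sqrt{2} \sqrt{3}}{81 - 373} = \frac{\left(-4 + 2 + 2 \cdot 2^{2}\right) + \sqrt{6}}{-292} = \left(\left(-4 + 2 + 2 \cdot 4\right) + \sqrt{6}\right) \left(- \frac{1}{292}\right) = \left(\left(-4 + 2 + 8\right) + \sqrt{6}\right) \left(- \frac{1}{292}\right) = \left(6 + \sqrt{6}\right) \left(- \frac{1}{292}\right) = - \frac{3}{146} - \frac{\sqrt{6}}{292}$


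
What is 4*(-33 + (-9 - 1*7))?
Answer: -196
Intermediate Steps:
4*(-33 + (-9 - 1*7)) = 4*(-33 + (-9 - 7)) = 4*(-33 - 16) = 4*(-49) = -196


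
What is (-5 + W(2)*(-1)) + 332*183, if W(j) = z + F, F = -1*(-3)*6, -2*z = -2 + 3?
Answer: 121467/2 ≈ 60734.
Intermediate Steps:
z = -½ (z = -(-2 + 3)/2 = -½*1 = -½ ≈ -0.50000)
F = 18 (F = 3*6 = 18)
W(j) = 35/2 (W(j) = -½ + 18 = 35/2)
(-5 + W(2)*(-1)) + 332*183 = (-5 + (35/2)*(-1)) + 332*183 = (-5 - 35/2) + 60756 = -45/2 + 60756 = 121467/2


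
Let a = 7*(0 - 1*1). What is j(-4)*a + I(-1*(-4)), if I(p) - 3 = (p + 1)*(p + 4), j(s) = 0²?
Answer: 43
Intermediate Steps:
j(s) = 0
a = -7 (a = 7*(0 - 1) = 7*(-1) = -7)
I(p) = 3 + (1 + p)*(4 + p) (I(p) = 3 + (p + 1)*(p + 4) = 3 + (1 + p)*(4 + p))
j(-4)*a + I(-1*(-4)) = 0*(-7) + (7 + (-1*(-4))² + 5*(-1*(-4))) = 0 + (7 + 4² + 5*4) = 0 + (7 + 16 + 20) = 0 + 43 = 43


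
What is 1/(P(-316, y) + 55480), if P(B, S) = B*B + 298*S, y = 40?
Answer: 1/167256 ≈ 5.9789e-6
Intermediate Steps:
P(B, S) = B² + 298*S
1/(P(-316, y) + 55480) = 1/(((-316)² + 298*40) + 55480) = 1/((99856 + 11920) + 55480) = 1/(111776 + 55480) = 1/167256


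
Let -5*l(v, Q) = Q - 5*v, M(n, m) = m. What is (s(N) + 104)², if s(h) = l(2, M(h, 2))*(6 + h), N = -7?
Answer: 262144/25 ≈ 10486.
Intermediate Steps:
l(v, Q) = v - Q/5 (l(v, Q) = -(Q - 5*v)/5 = v - Q/5)
s(h) = 48/5 + 8*h/5 (s(h) = (2 - ⅕*2)*(6 + h) = (2 - ⅖)*(6 + h) = 8*(6 + h)/5 = 48/5 + 8*h/5)
(s(N) + 104)² = ((48/5 + (8/5)*(-7)) + 104)² = ((48/5 - 56/5) + 104)² = (-8/5 + 104)² = (512/5)² = 262144/25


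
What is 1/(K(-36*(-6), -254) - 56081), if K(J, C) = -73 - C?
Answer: -1/55900 ≈ -1.7889e-5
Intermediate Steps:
1/(K(-36*(-6), -254) - 56081) = 1/((-73 - 1*(-254)) - 56081) = 1/((-73 + 254) - 56081) = 1/(181 - 56081) = 1/(-55900) = -1/55900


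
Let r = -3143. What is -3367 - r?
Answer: -224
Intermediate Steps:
-3367 - r = -3367 - 1*(-3143) = -3367 + 3143 = -224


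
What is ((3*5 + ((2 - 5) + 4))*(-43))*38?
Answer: -26144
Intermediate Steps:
((3*5 + ((2 - 5) + 4))*(-43))*38 = ((15 + (-3 + 4))*(-43))*38 = ((15 + 1)*(-43))*38 = (16*(-43))*38 = -688*38 = -26144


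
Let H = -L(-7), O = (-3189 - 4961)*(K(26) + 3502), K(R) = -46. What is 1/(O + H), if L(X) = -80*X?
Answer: -1/28166960 ≈ -3.5503e-8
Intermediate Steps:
O = -28166400 (O = (-3189 - 4961)*(-46 + 3502) = -8150*3456 = -28166400)
H = -560 (H = -(-80)*(-7) = -1*560 = -560)
1/(O + H) = 1/(-28166400 - 560) = 1/(-28166960) = -1/28166960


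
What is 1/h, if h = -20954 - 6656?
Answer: -1/27610 ≈ -3.6219e-5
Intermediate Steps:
h = -27610
1/h = 1/(-27610) = -1/27610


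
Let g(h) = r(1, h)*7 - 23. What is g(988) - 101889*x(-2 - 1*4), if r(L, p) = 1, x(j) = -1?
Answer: 101873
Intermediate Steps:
g(h) = -16 (g(h) = 1*7 - 23 = 7 - 23 = -16)
g(988) - 101889*x(-2 - 1*4) = -16 - 101889*(-1) = -16 + 101889 = 101873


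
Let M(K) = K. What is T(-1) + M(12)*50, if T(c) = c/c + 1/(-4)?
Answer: 2403/4 ≈ 600.75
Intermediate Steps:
T(c) = 3/4 (T(c) = 1 + 1*(-1/4) = 1 - 1/4 = 3/4)
T(-1) + M(12)*50 = 3/4 + 12*50 = 3/4 + 600 = 2403/4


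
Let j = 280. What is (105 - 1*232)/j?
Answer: -127/280 ≈ -0.45357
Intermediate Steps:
(105 - 1*232)/j = (105 - 1*232)/280 = (105 - 232)*(1/280) = -127*1/280 = -127/280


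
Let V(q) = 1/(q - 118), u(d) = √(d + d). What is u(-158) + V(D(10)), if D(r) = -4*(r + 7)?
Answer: -1/186 + 2*I*√79 ≈ -0.0053763 + 17.776*I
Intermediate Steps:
D(r) = -28 - 4*r (D(r) = -4*(7 + r) = -28 - 4*r)
u(d) = √2*√d (u(d) = √(2*d) = √2*√d)
V(q) = 1/(-118 + q)
u(-158) + V(D(10)) = √2*√(-158) + 1/(-118 + (-28 - 4*10)) = √2*(I*√158) + 1/(-118 + (-28 - 40)) = 2*I*√79 + 1/(-118 - 68) = 2*I*√79 + 1/(-186) = 2*I*√79 - 1/186 = -1/186 + 2*I*√79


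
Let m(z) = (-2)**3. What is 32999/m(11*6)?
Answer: -32999/8 ≈ -4124.9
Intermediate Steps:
m(z) = -8
32999/m(11*6) = 32999/(-8) = 32999*(-1/8) = -32999/8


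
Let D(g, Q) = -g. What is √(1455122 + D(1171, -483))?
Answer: √1453951 ≈ 1205.8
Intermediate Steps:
√(1455122 + D(1171, -483)) = √(1455122 - 1*1171) = √(1455122 - 1171) = √1453951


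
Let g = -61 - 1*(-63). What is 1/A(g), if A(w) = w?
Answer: ½ ≈ 0.50000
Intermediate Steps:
g = 2 (g = -61 + 63 = 2)
1/A(g) = 1/2 = ½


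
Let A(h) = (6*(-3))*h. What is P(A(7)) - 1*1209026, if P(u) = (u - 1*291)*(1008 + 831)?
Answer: -1975889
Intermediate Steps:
A(h) = -18*h
P(u) = -535149 + 1839*u (P(u) = (u - 291)*1839 = (-291 + u)*1839 = -535149 + 1839*u)
P(A(7)) - 1*1209026 = (-535149 + 1839*(-18*7)) - 1*1209026 = (-535149 + 1839*(-126)) - 1209026 = (-535149 - 231714) - 1209026 = -766863 - 1209026 = -1975889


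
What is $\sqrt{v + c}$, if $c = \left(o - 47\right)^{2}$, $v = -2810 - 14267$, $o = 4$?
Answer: $18 i \sqrt{47} \approx 123.4 i$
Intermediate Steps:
$v = -17077$ ($v = -2810 - 14267 = -17077$)
$c = 1849$ ($c = \left(4 - 47\right)^{2} = \left(-43\right)^{2} = 1849$)
$\sqrt{v + c} = \sqrt{-17077 + 1849} = \sqrt{-15228} = 18 i \sqrt{47}$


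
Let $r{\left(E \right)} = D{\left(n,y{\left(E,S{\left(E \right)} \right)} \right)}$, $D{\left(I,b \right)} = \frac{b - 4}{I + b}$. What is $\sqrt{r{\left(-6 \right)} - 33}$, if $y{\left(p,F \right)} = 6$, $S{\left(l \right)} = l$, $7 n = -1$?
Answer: $\frac{i \sqrt{54899}}{41} \approx 5.7148 i$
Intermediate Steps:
$n = - \frac{1}{7}$ ($n = \frac{1}{7} \left(-1\right) = - \frac{1}{7} \approx -0.14286$)
$D{\left(I,b \right)} = \frac{-4 + b}{I + b}$
$r{\left(E \right)} = \frac{14}{41}$ ($r{\left(E \right)} = \frac{-4 + 6}{- \frac{1}{7} + 6} = \frac{1}{\frac{41}{7}} \cdot 2 = \frac{7}{41} \cdot 2 = \frac{14}{41}$)
$\sqrt{r{\left(-6 \right)} - 33} = \sqrt{\frac{14}{41} - 33} = \sqrt{- \frac{1339}{41}} = \frac{i \sqrt{54899}}{41}$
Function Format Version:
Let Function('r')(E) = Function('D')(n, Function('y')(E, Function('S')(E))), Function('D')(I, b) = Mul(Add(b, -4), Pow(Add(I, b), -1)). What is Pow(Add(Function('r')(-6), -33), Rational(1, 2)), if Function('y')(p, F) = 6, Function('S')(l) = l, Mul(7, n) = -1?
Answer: Mul(Rational(1, 41), I, Pow(54899, Rational(1, 2))) ≈ Mul(5.7148, I)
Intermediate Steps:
n = Rational(-1, 7) (n = Mul(Rational(1, 7), -1) = Rational(-1, 7) ≈ -0.14286)
Function('D')(I, b) = Mul(Pow(Add(I, b), -1), Add(-4, b)) (Function('D')(I, b) = Mul(Add(-4, b), Pow(Add(I, b), -1)) = Mul(Pow(Add(I, b), -1), Add(-4, b)))
Function('r')(E) = Rational(14, 41) (Function('r')(E) = Mul(Pow(Add(Rational(-1, 7), 6), -1), Add(-4, 6)) = Mul(Pow(Rational(41, 7), -1), 2) = Mul(Rational(7, 41), 2) = Rational(14, 41))
Pow(Add(Function('r')(-6), -33), Rational(1, 2)) = Pow(Add(Rational(14, 41), -33), Rational(1, 2)) = Pow(Rational(-1339, 41), Rational(1, 2)) = Mul(Rational(1, 41), I, Pow(54899, Rational(1, 2)))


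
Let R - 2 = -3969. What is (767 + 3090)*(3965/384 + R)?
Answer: -5860183091/384 ≈ -1.5261e+7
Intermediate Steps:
R = -3967 (R = 2 - 3969 = -3967)
(767 + 3090)*(3965/384 + R) = (767 + 3090)*(3965/384 - 3967) = 3857*(3965*(1/384) - 3967) = 3857*(3965/384 - 3967) = 3857*(-1519363/384) = -5860183091/384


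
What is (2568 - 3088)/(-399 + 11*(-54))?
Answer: 520/993 ≈ 0.52367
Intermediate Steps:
(2568 - 3088)/(-399 + 11*(-54)) = -520/(-399 - 594) = -520/(-993) = -520*(-1/993) = 520/993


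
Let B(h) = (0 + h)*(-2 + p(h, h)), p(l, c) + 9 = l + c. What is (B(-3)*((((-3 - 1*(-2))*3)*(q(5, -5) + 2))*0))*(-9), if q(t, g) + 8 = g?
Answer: 0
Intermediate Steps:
q(t, g) = -8 + g
p(l, c) = -9 + c + l (p(l, c) = -9 + (l + c) = -9 + (c + l) = -9 + c + l)
B(h) = h*(-11 + 2*h) (B(h) = (0 + h)*(-2 + (-9 + h + h)) = h*(-2 + (-9 + 2*h)) = h*(-11 + 2*h))
(B(-3)*((((-3 - 1*(-2))*3)*(q(5, -5) + 2))*0))*(-9) = ((-3*(-11 + 2*(-3)))*((((-3 - 1*(-2))*3)*((-8 - 5) + 2))*0))*(-9) = ((-3*(-11 - 6))*((((-3 + 2)*3)*(-13 + 2))*0))*(-9) = ((-3*(-17))*((-1*3*(-11))*0))*(-9) = (51*(-3*(-11)*0))*(-9) = (51*(33*0))*(-9) = (51*0)*(-9) = 0*(-9) = 0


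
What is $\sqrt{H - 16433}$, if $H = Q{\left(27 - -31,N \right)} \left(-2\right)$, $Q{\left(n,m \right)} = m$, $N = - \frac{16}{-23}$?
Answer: $\frac{3 i \sqrt{965977}}{23} \approx 128.2 i$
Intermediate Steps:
$N = \frac{16}{23}$ ($N = \left(-16\right) \left(- \frac{1}{23}\right) = \frac{16}{23} \approx 0.69565$)
$H = - \frac{32}{23}$ ($H = \frac{16}{23} \left(-2\right) = - \frac{32}{23} \approx -1.3913$)
$\sqrt{H - 16433} = \sqrt{- \frac{32}{23} - 16433} = \sqrt{- \frac{377991}{23}} = \frac{3 i \sqrt{965977}}{23}$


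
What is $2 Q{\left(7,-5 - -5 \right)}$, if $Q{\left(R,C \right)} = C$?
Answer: $0$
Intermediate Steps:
$2 Q{\left(7,-5 - -5 \right)} = 2 \left(-5 - -5\right) = 2 \left(-5 + 5\right) = 2 \cdot 0 = 0$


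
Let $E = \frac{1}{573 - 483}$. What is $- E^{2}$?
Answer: $- \frac{1}{8100} \approx -0.00012346$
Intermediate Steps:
$E = \frac{1}{90} \approx 0.011111$
$- E^{2} = - \frac{1}{8100}$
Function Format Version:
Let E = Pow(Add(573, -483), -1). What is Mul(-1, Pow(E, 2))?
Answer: Rational(-1, 8100) ≈ -0.00012346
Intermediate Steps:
E = Rational(1, 90) (E = Pow(90, -1) = Rational(1, 90) ≈ 0.011111)
Mul(-1, Pow(E, 2)) = Mul(-1, Pow(Rational(1, 90), 2)) = Mul(-1, Rational(1, 8100)) = Rational(-1, 8100)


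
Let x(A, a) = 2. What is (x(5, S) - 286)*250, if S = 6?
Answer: -71000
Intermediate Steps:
(x(5, S) - 286)*250 = (2 - 286)*250 = -284*250 = -71000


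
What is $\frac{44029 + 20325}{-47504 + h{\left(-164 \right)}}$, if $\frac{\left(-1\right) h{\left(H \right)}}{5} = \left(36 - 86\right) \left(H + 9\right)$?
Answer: $- \frac{32177}{43127} \approx -0.7461$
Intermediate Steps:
$h{\left(H \right)} = 2250 + 250 H$ ($h{\left(H \right)} = - 5 \left(36 - 86\right) \left(H + 9\right) = - 5 \left(- 50 \left(9 + H\right)\right) = - 5 \left(-450 - 50 H\right) = 2250 + 250 H$)
$\frac{44029 + 20325}{-47504 + h{\left(-164 \right)}} = \frac{44029 + 20325}{-47504 + \left(2250 + 250 \left(-164\right)\right)} = \frac{64354}{-47504 + \left(2250 - 41000\right)} = \frac{64354}{-47504 - 38750} = \frac{64354}{-86254} = 64354 \left(- \frac{1}{86254}\right) = - \frac{32177}{43127}$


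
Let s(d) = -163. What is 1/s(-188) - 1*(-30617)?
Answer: 4990570/163 ≈ 30617.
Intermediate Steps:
1/s(-188) - 1*(-30617) = 1/(-163) - 1*(-30617) = -1/163 + 30617 = 4990570/163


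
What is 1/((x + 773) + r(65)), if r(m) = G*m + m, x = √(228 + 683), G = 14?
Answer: 1748/3054593 - √911/3054593 ≈ 0.00056237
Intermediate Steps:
x = √911 ≈ 30.183
r(m) = 15*m (r(m) = 14*m + m = 15*m)
1/((x + 773) + r(65)) = 1/((√911 + 773) + 15*65) = 1/((773 + √911) + 975) = 1/(1748 + √911)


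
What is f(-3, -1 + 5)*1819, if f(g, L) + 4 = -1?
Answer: -9095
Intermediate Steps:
f(g, L) = -5 (f(g, L) = -4 - 1 = -5)
f(-3, -1 + 5)*1819 = -5*1819 = -9095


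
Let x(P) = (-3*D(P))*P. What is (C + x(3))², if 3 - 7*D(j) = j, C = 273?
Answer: 74529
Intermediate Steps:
D(j) = 3/7 - j/7
x(P) = P*(-9/7 + 3*P/7) (x(P) = (-3*(3/7 - P/7))*P = (-9/7 + 3*P/7)*P = P*(-9/7 + 3*P/7))
(C + x(3))² = (273 + (3/7)*3*(-3 + 3))² = (273 + (3/7)*3*0)² = (273 + 0)² = 273² = 74529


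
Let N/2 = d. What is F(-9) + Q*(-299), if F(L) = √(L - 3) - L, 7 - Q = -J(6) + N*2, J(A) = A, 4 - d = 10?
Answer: -11054 + 2*I*√3 ≈ -11054.0 + 3.4641*I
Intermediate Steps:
d = -6 (d = 4 - 1*10 = 4 - 10 = -6)
N = -12 (N = 2*(-6) = -12)
Q = 37 (Q = 7 - (-1*6 - 12*2) = 7 - (-6 - 24) = 7 - 1*(-30) = 7 + 30 = 37)
F(L) = √(-3 + L) - L
F(-9) + Q*(-299) = (√(-3 - 9) - 1*(-9)) + 37*(-299) = (√(-12) + 9) - 11063 = (2*I*√3 + 9) - 11063 = (9 + 2*I*√3) - 11063 = -11054 + 2*I*√3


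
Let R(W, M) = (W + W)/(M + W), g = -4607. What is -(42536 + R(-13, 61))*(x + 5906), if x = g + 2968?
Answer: -4355971217/24 ≈ -1.8150e+8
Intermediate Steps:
x = -1639 (x = -4607 + 2968 = -1639)
R(W, M) = 2*W/(M + W) (R(W, M) = (2*W)/(M + W) = 2*W/(M + W))
-(42536 + R(-13, 61))*(x + 5906) = -(42536 + 2*(-13)/(61 - 13))*(-1639 + 5906) = -(42536 + 2*(-13)/48)*4267 = -(42536 + 2*(-13)*(1/48))*4267 = -(42536 - 13/24)*4267 = -1020851*4267/24 = -1*4355971217/24 = -4355971217/24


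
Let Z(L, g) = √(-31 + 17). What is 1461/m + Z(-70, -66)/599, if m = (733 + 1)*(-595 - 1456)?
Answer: -1461/1505434 + I*√14/599 ≈ -0.00097048 + 0.0062465*I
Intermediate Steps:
Z(L, g) = I*√14 (Z(L, g) = √(-14) = I*√14)
m = -1505434 (m = 734*(-2051) = -1505434)
1461/m + Z(-70, -66)/599 = 1461/(-1505434) + (I*√14)/599 = 1461*(-1/1505434) + (I*√14)*(1/599) = -1461/1505434 + I*√14/599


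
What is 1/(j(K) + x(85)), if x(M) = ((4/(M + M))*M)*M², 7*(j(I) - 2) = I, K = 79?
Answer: 7/101243 ≈ 6.9141e-5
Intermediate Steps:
j(I) = 2 + I/7
x(M) = 2*M² (x(M) = ((4/((2*M)))*M)*M² = ((4*(1/(2*M)))*M)*M² = ((2/M)*M)*M² = 2*M²)
1/(j(K) + x(85)) = 1/((2 + (⅐)*79) + 2*85²) = 1/((2 + 79/7) + 2*7225) = 1/(93/7 + 14450) = 1/(101243/7) = 7/101243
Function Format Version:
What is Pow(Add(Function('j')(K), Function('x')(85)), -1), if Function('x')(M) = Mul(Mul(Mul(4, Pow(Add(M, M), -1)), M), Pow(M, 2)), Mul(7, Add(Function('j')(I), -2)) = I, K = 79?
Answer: Rational(7, 101243) ≈ 6.9141e-5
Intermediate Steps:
Function('j')(I) = Add(2, Mul(Rational(1, 7), I))
Function('x')(M) = Mul(2, Pow(M, 2)) (Function('x')(M) = Mul(Mul(Mul(4, Pow(Mul(2, M), -1)), M), Pow(M, 2)) = Mul(Mul(Mul(4, Mul(Rational(1, 2), Pow(M, -1))), M), Pow(M, 2)) = Mul(Mul(Mul(2, Pow(M, -1)), M), Pow(M, 2)) = Mul(2, Pow(M, 2)))
Pow(Add(Function('j')(K), Function('x')(85)), -1) = Pow(Add(Add(2, Mul(Rational(1, 7), 79)), Mul(2, Pow(85, 2))), -1) = Pow(Add(Add(2, Rational(79, 7)), Mul(2, 7225)), -1) = Pow(Add(Rational(93, 7), 14450), -1) = Pow(Rational(101243, 7), -1) = Rational(7, 101243)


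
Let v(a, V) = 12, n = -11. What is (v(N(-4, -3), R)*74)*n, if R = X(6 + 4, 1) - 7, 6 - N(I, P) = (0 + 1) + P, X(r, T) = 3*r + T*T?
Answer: -9768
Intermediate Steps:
X(r, T) = T² + 3*r (X(r, T) = 3*r + T² = T² + 3*r)
N(I, P) = 5 - P (N(I, P) = 6 - ((0 + 1) + P) = 6 - (1 + P) = 6 + (-1 - P) = 5 - P)
R = 24 (R = (1² + 3*(6 + 4)) - 7 = (1 + 3*10) - 7 = (1 + 30) - 7 = 31 - 7 = 24)
(v(N(-4, -3), R)*74)*n = (12*74)*(-11) = 888*(-11) = -9768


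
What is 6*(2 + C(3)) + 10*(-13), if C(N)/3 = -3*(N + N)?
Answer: -442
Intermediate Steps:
C(N) = -18*N (C(N) = 3*(-3*(N + N)) = 3*(-6*N) = -18*N)
6*(2 + C(3)) + 10*(-13) = 6*(2 - 18*3) + 10*(-13) = 6*(2 - 54) - 130 = 6*(-52) - 130 = -312 - 130 = -442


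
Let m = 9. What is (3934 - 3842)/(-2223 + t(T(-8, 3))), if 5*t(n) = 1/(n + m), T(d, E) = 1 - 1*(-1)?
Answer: -1265/30566 ≈ -0.041386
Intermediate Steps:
T(d, E) = 2 (T(d, E) = 1 + 1 = 2)
t(n) = 1/(5*(9 + n)) (t(n) = 1/(5*(n + 9)) = 1/(5*(9 + n)))
(3934 - 3842)/(-2223 + t(T(-8, 3))) = (3934 - 3842)/(-2223 + 1/(5*(9 + 2))) = 92/(-2223 + (⅕)/11) = 92/(-2223 + (⅕)*(1/11)) = 92/(-2223 + 1/55) = 92/(-122264/55) = 92*(-55/122264) = -1265/30566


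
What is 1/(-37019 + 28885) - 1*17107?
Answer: -139148339/8134 ≈ -17107.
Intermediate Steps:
1/(-37019 + 28885) - 1*17107 = 1/(-8134) - 17107 = -1/8134 - 17107 = -139148339/8134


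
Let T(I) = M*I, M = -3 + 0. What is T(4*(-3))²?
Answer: 1296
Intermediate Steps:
M = -3
T(I) = -3*I
T(4*(-3))² = (-12*(-3))² = (-3*(-12))² = 36² = 1296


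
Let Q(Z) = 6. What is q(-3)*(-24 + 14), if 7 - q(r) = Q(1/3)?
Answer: -10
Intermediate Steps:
q(r) = 1 (q(r) = 7 - 1*6 = 7 - 6 = 1)
q(-3)*(-24 + 14) = 1*(-24 + 14) = 1*(-10) = -10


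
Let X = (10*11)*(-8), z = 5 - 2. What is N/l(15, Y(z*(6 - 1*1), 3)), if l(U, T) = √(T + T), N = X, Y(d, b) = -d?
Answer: 88*I*√30/3 ≈ 160.67*I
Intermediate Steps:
z = 3
X = -880 (X = 110*(-8) = -880)
N = -880
l(U, T) = √2*√T (l(U, T) = √(2*T) = √2*√T)
N/l(15, Y(z*(6 - 1*1), 3)) = -880*√2*(-I*√3/(3*√(6 - 1*1)))/2 = -880*√2*(-I*√3/(3*√(6 - 1)))/2 = -880*(-I*√30/30) = -(-88)*I*√30/3 = 88*I*√30/3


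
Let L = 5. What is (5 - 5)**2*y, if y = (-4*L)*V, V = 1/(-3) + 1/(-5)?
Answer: 0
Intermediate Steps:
V = -8/15 (V = 1*(-1/3) + 1*(-1/5) = -1/3 - 1/5 = -8/15 ≈ -0.53333)
y = 32/3 (y = -4*5*(-8/15) = -20*(-8/15) = 32/3 ≈ 10.667)
(5 - 5)**2*y = (5 - 5)**2*(32/3) = 0**2*(32/3) = 0*(32/3) = 0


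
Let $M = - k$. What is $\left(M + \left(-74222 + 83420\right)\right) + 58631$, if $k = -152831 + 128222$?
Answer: $92438$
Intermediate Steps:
$k = -24609$
$M = 24609$ ($M = \left(-1\right) \left(-24609\right) = 24609$)
$\left(M + \left(-74222 + 83420\right)\right) + 58631 = \left(24609 + \left(-74222 + 83420\right)\right) + 58631 = \left(24609 + 9198\right) + 58631 = 33807 + 58631 = 92438$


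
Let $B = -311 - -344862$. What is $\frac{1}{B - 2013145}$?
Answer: $- \frac{1}{1668594} \approx -5.9931 \cdot 10^{-7}$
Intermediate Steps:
$B = 344551$ ($B = -311 + 344862 = 344551$)
$\frac{1}{B - 2013145} = \frac{1}{344551 - 2013145} = \frac{1}{-1668594} = - \frac{1}{1668594}$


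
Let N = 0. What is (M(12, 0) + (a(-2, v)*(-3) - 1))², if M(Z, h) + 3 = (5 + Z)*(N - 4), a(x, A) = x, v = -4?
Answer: 4356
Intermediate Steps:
M(Z, h) = -23 - 4*Z (M(Z, h) = -3 + (5 + Z)*(0 - 4) = -3 + (5 + Z)*(-4) = -3 + (-20 - 4*Z) = -23 - 4*Z)
(M(12, 0) + (a(-2, v)*(-3) - 1))² = ((-23 - 4*12) + (-2*(-3) - 1))² = ((-23 - 48) + (6 - 1))² = (-71 + 5)² = (-66)² = 4356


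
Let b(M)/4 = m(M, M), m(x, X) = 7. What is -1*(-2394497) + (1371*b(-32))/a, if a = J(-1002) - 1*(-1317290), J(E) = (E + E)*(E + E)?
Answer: 6385292627735/2666653 ≈ 2.3945e+6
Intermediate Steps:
b(M) = 28 (b(M) = 4*7 = 28)
J(E) = 4*E² (J(E) = (2*E)*(2*E) = 4*E²)
a = 5333306 (a = 4*(-1002)² - 1*(-1317290) = 4*1004004 + 1317290 = 4016016 + 1317290 = 5333306)
-1*(-2394497) + (1371*b(-32))/a = -1*(-2394497) + (1371*28)/5333306 = 2394497 + 38388*(1/5333306) = 2394497 + 19194/2666653 = 6385292627735/2666653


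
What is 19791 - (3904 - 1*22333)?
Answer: 38220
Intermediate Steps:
19791 - (3904 - 1*22333) = 19791 - (3904 - 22333) = 19791 - 1*(-18429) = 19791 + 18429 = 38220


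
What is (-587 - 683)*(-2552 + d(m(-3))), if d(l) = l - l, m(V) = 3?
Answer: 3241040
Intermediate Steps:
d(l) = 0
(-587 - 683)*(-2552 + d(m(-3))) = (-587 - 683)*(-2552 + 0) = -1270*(-2552) = 3241040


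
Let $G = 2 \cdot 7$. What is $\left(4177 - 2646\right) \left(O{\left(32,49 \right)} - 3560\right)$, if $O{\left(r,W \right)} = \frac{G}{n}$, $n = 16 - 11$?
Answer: $- \frac{27230366}{5} \approx -5.4461 \cdot 10^{6}$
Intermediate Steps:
$n = 5$ ($n = 16 - 11 = 5$)
$G = 14$
$O{\left(r,W \right)} = \frac{14}{5}$
$\left(4177 - 2646\right) \left(O{\left(32,49 \right)} - 3560\right) = \left(4177 - 2646\right) \left(\frac{14}{5} - 3560\right) = 1531 \left(- \frac{17786}{5}\right) = - \frac{27230366}{5}$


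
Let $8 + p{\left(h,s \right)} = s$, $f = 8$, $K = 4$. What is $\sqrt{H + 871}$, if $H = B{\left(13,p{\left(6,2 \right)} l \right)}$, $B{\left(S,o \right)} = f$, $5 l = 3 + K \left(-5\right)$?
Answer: $\sqrt{879} \approx 29.648$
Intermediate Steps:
$p{\left(h,s \right)} = -8 + s$
$l = - \frac{17}{5}$ ($l = \frac{3 + 4 \left(-5\right)}{5} = \frac{3 - 20}{5} = \frac{1}{5} \left(-17\right) = - \frac{17}{5} \approx -3.4$)
$B{\left(S,o \right)} = 8$
$H = 8$
$\sqrt{H + 871} = \sqrt{8 + 871} = \sqrt{879}$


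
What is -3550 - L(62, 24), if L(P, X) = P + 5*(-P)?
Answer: -3302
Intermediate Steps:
L(P, X) = -4*P (L(P, X) = P - 5*P = -4*P)
-3550 - L(62, 24) = -3550 - (-4)*62 = -3550 - 1*(-248) = -3550 + 248 = -3302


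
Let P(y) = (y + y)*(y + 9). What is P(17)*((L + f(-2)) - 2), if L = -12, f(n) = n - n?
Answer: -12376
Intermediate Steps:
f(n) = 0
P(y) = 2*y*(9 + y) (P(y) = (2*y)*(9 + y) = 2*y*(9 + y))
P(17)*((L + f(-2)) - 2) = (2*17*(9 + 17))*((-12 + 0) - 2) = (2*17*26)*(-12 - 2) = 884*(-14) = -12376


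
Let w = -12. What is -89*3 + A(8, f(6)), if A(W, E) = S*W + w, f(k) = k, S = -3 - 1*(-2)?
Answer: -287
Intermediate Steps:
S = -1 (S = -3 + 2 = -1)
A(W, E) = -12 - W (A(W, E) = -W - 12 = -12 - W)
-89*3 + A(8, f(6)) = -89*3 + (-12 - 1*8) = -267 + (-12 - 8) = -267 - 20 = -287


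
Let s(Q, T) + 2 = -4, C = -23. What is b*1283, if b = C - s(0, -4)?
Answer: -21811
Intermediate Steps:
s(Q, T) = -6 (s(Q, T) = -2 - 4 = -6)
b = -17 (b = -23 - 1*(-6) = -23 + 6 = -17)
b*1283 = -17*1283 = -21811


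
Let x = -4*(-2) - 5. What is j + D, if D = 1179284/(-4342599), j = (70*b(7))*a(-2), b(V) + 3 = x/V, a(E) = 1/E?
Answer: 389654626/4342599 ≈ 89.728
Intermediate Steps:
x = 3 (x = 8 - 5 = 3)
b(V) = -3 + 3/V
j = 90 (j = (70*(-3 + 3/7))/(-2) = (70*(-3 + 3*(⅐)))*(-½) = (70*(-3 + 3/7))*(-½) = (70*(-18/7))*(-½) = -180*(-½) = 90)
D = -1179284/4342599 (D = 1179284*(-1/4342599) = -1179284/4342599 ≈ -0.27156)
j + D = 90 - 1179284/4342599 = 389654626/4342599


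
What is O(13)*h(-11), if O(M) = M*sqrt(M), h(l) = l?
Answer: -143*sqrt(13) ≈ -515.59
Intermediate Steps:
O(M) = M**(3/2)
O(13)*h(-11) = 13**(3/2)*(-11) = (13*sqrt(13))*(-11) = -143*sqrt(13)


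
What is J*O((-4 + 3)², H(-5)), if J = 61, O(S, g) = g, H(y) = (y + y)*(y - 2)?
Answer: 4270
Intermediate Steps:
H(y) = 2*y*(-2 + y) (H(y) = (2*y)*(-2 + y) = 2*y*(-2 + y))
J*O((-4 + 3)², H(-5)) = 61*(2*(-5)*(-2 - 5)) = 61*(2*(-5)*(-7)) = 61*70 = 4270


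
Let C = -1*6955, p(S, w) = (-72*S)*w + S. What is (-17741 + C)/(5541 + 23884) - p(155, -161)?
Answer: -52874248571/29425 ≈ -1.7969e+6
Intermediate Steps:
p(S, w) = S - 72*S*w (p(S, w) = -72*S*w + S = S - 72*S*w)
C = -6955
(-17741 + C)/(5541 + 23884) - p(155, -161) = (-17741 - 6955)/(5541 + 23884) - 155*(1 - 72*(-161)) = -24696/29425 - 155*(1 + 11592) = -24696*1/29425 - 155*11593 = -24696/29425 - 1*1796915 = -24696/29425 - 1796915 = -52874248571/29425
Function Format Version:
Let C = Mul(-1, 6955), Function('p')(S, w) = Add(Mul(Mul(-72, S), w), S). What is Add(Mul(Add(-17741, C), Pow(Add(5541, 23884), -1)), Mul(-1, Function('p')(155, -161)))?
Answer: Rational(-52874248571, 29425) ≈ -1.7969e+6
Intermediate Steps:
Function('p')(S, w) = Add(S, Mul(-72, S, w)) (Function('p')(S, w) = Add(Mul(-72, S, w), S) = Add(S, Mul(-72, S, w)))
C = -6955
Add(Mul(Add(-17741, C), Pow(Add(5541, 23884), -1)), Mul(-1, Function('p')(155, -161))) = Add(Mul(Add(-17741, -6955), Pow(Add(5541, 23884), -1)), Mul(-1, Mul(155, Add(1, Mul(-72, -161))))) = Add(Mul(-24696, Pow(29425, -1)), Mul(-1, Mul(155, Add(1, 11592)))) = Add(Mul(-24696, Rational(1, 29425)), Mul(-1, Mul(155, 11593))) = Add(Rational(-24696, 29425), Mul(-1, 1796915)) = Add(Rational(-24696, 29425), -1796915) = Rational(-52874248571, 29425)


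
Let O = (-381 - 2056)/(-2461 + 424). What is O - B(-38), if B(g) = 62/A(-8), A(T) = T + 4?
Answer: 68021/4074 ≈ 16.696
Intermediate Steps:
A(T) = 4 + T
B(g) = -31/2 (B(g) = 62/(4 - 8) = 62/(-4) = 62*(-¼) = -31/2)
O = 2437/2037 (O = -2437/(-2037) = -2437*(-1/2037) = 2437/2037 ≈ 1.1964)
O - B(-38) = 2437/2037 - 1*(-31/2) = 2437/2037 + 31/2 = 68021/4074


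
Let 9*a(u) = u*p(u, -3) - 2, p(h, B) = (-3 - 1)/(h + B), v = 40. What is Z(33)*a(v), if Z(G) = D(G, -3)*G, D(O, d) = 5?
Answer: -4290/37 ≈ -115.95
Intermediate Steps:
p(h, B) = -4/(B + h)
Z(G) = 5*G
a(u) = -2/9 - 4*u/(9*(-3 + u)) (a(u) = (u*(-4/(-3 + u)) - 2)/9 = (-4*u/(-3 + u) - 2)/9 = (-2 - 4*u/(-3 + u))/9 = -2/9 - 4*u/(9*(-3 + u)))
Z(33)*a(v) = (5*33)*(2*(1 - 1*40)/(3*(-3 + 40))) = 165*((⅔)*(1 - 40)/37) = 165*((⅔)*(1/37)*(-39)) = 165*(-26/37) = -4290/37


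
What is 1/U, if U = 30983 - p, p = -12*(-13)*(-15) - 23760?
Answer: 1/57083 ≈ 1.7518e-5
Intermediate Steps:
p = -26100 (p = 156*(-15) - 23760 = -2340 - 23760 = -26100)
U = 57083 (U = 30983 - 1*(-26100) = 30983 + 26100 = 57083)
1/U = 1/57083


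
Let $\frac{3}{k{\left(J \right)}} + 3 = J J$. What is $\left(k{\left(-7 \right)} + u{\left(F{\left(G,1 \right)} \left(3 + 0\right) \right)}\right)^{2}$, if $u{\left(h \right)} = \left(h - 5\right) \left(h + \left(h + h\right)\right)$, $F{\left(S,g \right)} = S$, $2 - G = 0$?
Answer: $\frac{690561}{2116} \approx 326.35$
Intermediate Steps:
$G = 2$ ($G = 2 - 0 = 2 + 0 = 2$)
$k{\left(J \right)} = \frac{3}{-3 + J^{2}}$ ($k{\left(J \right)} = \frac{3}{-3 + J J} = \frac{3}{-3 + J^{2}}$)
$u{\left(h \right)} = 3 h \left(-5 + h\right)$ ($u{\left(h \right)} = \left(-5 + h\right) \left(h + 2 h\right) = \left(-5 + h\right) 3 h = 3 h \left(-5 + h\right)$)
$\left(k{\left(-7 \right)} + u{\left(F{\left(G,1 \right)} \left(3 + 0\right) \right)}\right)^{2} = \left(\frac{3}{-3 + \left(-7\right)^{2}} + 3 \cdot 2 \left(3 + 0\right) \left(-5 + 2 \left(3 + 0\right)\right)\right)^{2} = \left(\frac{3}{-3 + 49} + 3 \cdot 2 \cdot 3 \left(-5 + 2 \cdot 3\right)\right)^{2} = \left(\frac{3}{46} + 3 \cdot 6 \left(-5 + 6\right)\right)^{2} = \left(3 \cdot \frac{1}{46} + 3 \cdot 6 \cdot 1\right)^{2} = \left(\frac{3}{46} + 18\right)^{2} = \left(\frac{831}{46}\right)^{2} = \frac{690561}{2116}$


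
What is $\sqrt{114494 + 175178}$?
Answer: $2 \sqrt{72418} \approx 538.21$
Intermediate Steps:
$\sqrt{114494 + 175178} = \sqrt{289672} = 2 \sqrt{72418}$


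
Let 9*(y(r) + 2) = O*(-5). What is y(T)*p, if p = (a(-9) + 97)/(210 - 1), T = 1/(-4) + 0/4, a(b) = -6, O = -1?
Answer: -1183/1881 ≈ -0.62892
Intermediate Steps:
T = -¼ (T = 1*(-¼) + 0*(¼) = -¼ + 0 = -¼ ≈ -0.25000)
y(r) = -13/9 (y(r) = -2 + (-1*(-5))/9 = -2 + (⅑)*5 = -2 + 5/9 = -13/9)
p = 91/209 (p = (-6 + 97)/(210 - 1) = 91/209 ≈ 0.43541)
y(T)*p = -13/9*91/209 = -1183/1881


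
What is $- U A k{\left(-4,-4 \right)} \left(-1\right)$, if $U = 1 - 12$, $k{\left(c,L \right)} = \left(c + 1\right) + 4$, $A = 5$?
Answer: $-55$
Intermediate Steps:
$k{\left(c,L \right)} = 5 + c$ ($k{\left(c,L \right)} = \left(1 + c\right) + 4 = 5 + c$)
$U = -11$ ($U = 1 - 12 = -11$)
$- U A k{\left(-4,-4 \right)} \left(-1\right) = - \left(-11\right) 5 \left(5 - 4\right) \left(-1\right) = - \left(-11\right) 5 \cdot 1 \left(-1\right) = - \left(-11\right) 5 \left(-1\right) = - \left(-11\right) \left(-5\right) = \left(-1\right) 55 = -55$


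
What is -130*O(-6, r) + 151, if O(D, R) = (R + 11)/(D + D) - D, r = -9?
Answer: -1822/3 ≈ -607.33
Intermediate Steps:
O(D, R) = -D + (11 + R)/(2*D) (O(D, R) = (11 + R)/((2*D)) - D = (11 + R)*(1/(2*D)) - D = (11 + R)/(2*D) - D = -D + (11 + R)/(2*D))
-130*O(-6, r) + 151 = -65*(11 - 9 - 2*(-6)²)/(-6) + 151 = -65*(-1)*(11 - 9 - 2*36)/6 + 151 = -65*(-1)*(11 - 9 - 72)/6 + 151 = -65*(-1)*(-70)/6 + 151 = -130*35/6 + 151 = -2275/3 + 151 = -1822/3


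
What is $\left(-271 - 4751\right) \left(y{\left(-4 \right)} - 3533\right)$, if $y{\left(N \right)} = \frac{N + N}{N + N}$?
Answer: $17737704$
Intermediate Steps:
$y{\left(N \right)} = 1$ ($y{\left(N \right)} = \frac{2 N}{2 N} = 2 N \frac{1}{2 N} = 1$)
$\left(-271 - 4751\right) \left(y{\left(-4 \right)} - 3533\right) = \left(-271 - 4751\right) \left(1 - 3533\right) = \left(-5022\right) \left(-3532\right) = 17737704$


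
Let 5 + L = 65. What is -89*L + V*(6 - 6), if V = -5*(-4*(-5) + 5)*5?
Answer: -5340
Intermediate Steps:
L = 60 (L = -5 + 65 = 60)
V = -625 (V = -5*(20 + 5)*5 = -5*25*5 = -125*5 = -625)
-89*L + V*(6 - 6) = -89*60 - 625*(6 - 6) = -5340 - 625*0 = -5340 + 0 = -5340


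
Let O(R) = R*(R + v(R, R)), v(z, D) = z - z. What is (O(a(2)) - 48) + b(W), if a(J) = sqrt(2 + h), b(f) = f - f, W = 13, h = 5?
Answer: -41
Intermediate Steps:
b(f) = 0
v(z, D) = 0
a(J) = sqrt(7) (a(J) = sqrt(2 + 5) = sqrt(7))
O(R) = R**2 (O(R) = R*(R + 0) = R*R = R**2)
(O(a(2)) - 48) + b(W) = ((sqrt(7))**2 - 48) + 0 = (7 - 48) + 0 = -41 + 0 = -41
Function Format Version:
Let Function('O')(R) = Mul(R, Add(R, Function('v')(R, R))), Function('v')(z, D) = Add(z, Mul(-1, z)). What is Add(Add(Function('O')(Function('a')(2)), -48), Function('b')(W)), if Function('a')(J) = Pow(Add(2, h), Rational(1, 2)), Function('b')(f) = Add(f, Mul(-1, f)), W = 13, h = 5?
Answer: -41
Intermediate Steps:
Function('b')(f) = 0
Function('v')(z, D) = 0
Function('a')(J) = Pow(7, Rational(1, 2)) (Function('a')(J) = Pow(Add(2, 5), Rational(1, 2)) = Pow(7, Rational(1, 2)))
Function('O')(R) = Pow(R, 2) (Function('O')(R) = Mul(R, Add(R, 0)) = Mul(R, R) = Pow(R, 2))
Add(Add(Function('O')(Function('a')(2)), -48), Function('b')(W)) = Add(Add(Pow(Pow(7, Rational(1, 2)), 2), -48), 0) = Add(Add(7, -48), 0) = Add(-41, 0) = -41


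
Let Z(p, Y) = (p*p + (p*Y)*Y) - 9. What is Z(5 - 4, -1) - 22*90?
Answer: -1987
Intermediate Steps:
Z(p, Y) = -9 + p² + p*Y² (Z(p, Y) = (p² + (Y*p)*Y) - 9 = (p² + p*Y²) - 9 = -9 + p² + p*Y²)
Z(5 - 4, -1) - 22*90 = (-9 + (5 - 4)² + (5 - 4)*(-1)²) - 22*90 = (-9 + 1² + 1*1) - 1980 = (-9 + 1 + 1) - 1980 = -7 - 1980 = -1987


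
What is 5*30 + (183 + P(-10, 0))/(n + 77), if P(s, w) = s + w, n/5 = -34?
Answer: 13777/93 ≈ 148.14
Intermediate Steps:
n = -170 (n = 5*(-34) = -170)
5*30 + (183 + P(-10, 0))/(n + 77) = 5*30 + (183 + (-10 + 0))/(-170 + 77) = 150 + (183 - 10)/(-93) = 150 + 173*(-1/93) = 150 - 173/93 = 13777/93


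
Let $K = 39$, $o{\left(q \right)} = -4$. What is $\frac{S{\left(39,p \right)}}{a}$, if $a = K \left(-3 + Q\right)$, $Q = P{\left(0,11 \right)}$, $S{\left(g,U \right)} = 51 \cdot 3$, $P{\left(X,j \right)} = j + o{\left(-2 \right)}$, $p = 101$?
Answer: $\frac{51}{52} \approx 0.98077$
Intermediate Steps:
$P{\left(X,j \right)} = -4 + j$ ($P{\left(X,j \right)} = j - 4 = -4 + j$)
$S{\left(g,U \right)} = 153$
$Q = 7$ ($Q = -4 + 11 = 7$)
$a = 156$ ($a = 39 \left(-3 + 7\right) = 39 \cdot 4 = 156$)
$\frac{S{\left(39,p \right)}}{a} = \frac{153}{156} = 153 \cdot \frac{1}{156} = \frac{51}{52}$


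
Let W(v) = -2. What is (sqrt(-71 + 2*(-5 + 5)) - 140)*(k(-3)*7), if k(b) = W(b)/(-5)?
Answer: -392 + 14*I*sqrt(71)/5 ≈ -392.0 + 23.593*I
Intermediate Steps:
k(b) = 2/5 (k(b) = -2/(-5) = -2*(-1/5) = 2/5)
(sqrt(-71 + 2*(-5 + 5)) - 140)*(k(-3)*7) = (sqrt(-71 + 2*(-5 + 5)) - 140)*((2/5)*7) = (sqrt(-71 + 2*0) - 140)*(14/5) = (sqrt(-71 + 0) - 140)*(14/5) = (sqrt(-71) - 140)*(14/5) = (I*sqrt(71) - 140)*(14/5) = (-140 + I*sqrt(71))*(14/5) = -392 + 14*I*sqrt(71)/5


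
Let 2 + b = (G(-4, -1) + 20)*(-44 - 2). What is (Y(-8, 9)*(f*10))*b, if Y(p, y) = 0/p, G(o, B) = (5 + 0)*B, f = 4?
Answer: 0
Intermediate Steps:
G(o, B) = 5*B
Y(p, y) = 0
b = -692 (b = -2 + (5*(-1) + 20)*(-44 - 2) = -2 + (-5 + 20)*(-46) = -2 + 15*(-46) = -2 - 690 = -692)
(Y(-8, 9)*(f*10))*b = (0*(4*10))*(-692) = (0*40)*(-692) = 0*(-692) = 0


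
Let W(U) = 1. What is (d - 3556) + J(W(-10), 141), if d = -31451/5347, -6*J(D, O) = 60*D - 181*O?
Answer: 7289223/10694 ≈ 681.62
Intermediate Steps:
J(D, O) = -10*D + 181*O/6 (J(D, O) = -(60*D - 181*O)/6 = -(-181*O + 60*D)/6 = -10*D + 181*O/6)
d = -31451/5347 (d = -31451*1/5347 = -31451/5347 ≈ -5.8820)
(d - 3556) + J(W(-10), 141) = (-31451/5347 - 3556) + (-10*1 + (181/6)*141) = -19045383/5347 + (-10 + 8507/2) = -19045383/5347 + 8487/2 = 7289223/10694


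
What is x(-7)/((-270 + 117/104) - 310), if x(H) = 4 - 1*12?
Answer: 64/4631 ≈ 0.013820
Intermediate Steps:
x(H) = -8 (x(H) = 4 - 12 = -8)
x(-7)/((-270 + 117/104) - 310) = -8/((-270 + 117/104) - 310) = -8/((-270 + 117*(1/104)) - 310) = -8/((-270 + 9/8) - 310) = -8/(-2151/8 - 310) = -8/(-4631/8) = -8*(-8/4631) = 64/4631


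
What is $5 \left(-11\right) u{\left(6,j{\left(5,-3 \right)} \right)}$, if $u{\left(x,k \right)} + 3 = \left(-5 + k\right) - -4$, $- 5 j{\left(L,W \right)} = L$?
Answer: $275$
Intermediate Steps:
$j{\left(L,W \right)} = - \frac{L}{5}$
$u{\left(x,k \right)} = -4 + k$ ($u{\left(x,k \right)} = -3 + \left(\left(-5 + k\right) - -4\right) = -3 + \left(\left(-5 + k\right) + 4\right) = -3 + \left(-1 + k\right) = -4 + k$)
$5 \left(-11\right) u{\left(6,j{\left(5,-3 \right)} \right)} = 5 \left(-11\right) \left(-4 - 1\right) = - 55 \left(-4 - 1\right) = \left(-55\right) \left(-5\right) = 275$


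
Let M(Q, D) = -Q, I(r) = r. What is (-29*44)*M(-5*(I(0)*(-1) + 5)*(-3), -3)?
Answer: 95700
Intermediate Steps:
(-29*44)*M(-5*(I(0)*(-1) + 5)*(-3), -3) = (-29*44)*(-(-5*(0*(-1) + 5))*(-3)) = -(-1276)*-5*(0 + 5)*(-3) = -(-1276)*-5*5*(-3) = -(-1276)*(-25*(-3)) = -(-1276)*75 = -1276*(-75) = 95700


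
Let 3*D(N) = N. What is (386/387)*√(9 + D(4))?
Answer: 386*√93/1161 ≈ 3.2062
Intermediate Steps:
D(N) = N/3
(386/387)*√(9 + D(4)) = (386/387)*√(9 + (⅓)*4) = (386*(1/387))*√(9 + 4/3) = 386*√(31/3)/387 = 386*(√93/3)/387 = 386*√93/1161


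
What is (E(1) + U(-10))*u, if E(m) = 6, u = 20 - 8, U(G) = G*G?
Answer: 1272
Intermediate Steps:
U(G) = G²
u = 12
(E(1) + U(-10))*u = (6 + (-10)²)*12 = (6 + 100)*12 = 106*12 = 1272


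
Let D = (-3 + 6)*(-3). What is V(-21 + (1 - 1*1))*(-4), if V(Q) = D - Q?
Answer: -48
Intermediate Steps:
D = -9 (D = 3*(-3) = -9)
V(Q) = -9 - Q
V(-21 + (1 - 1*1))*(-4) = (-9 - (-21 + (1 - 1*1)))*(-4) = (-9 - (-21 + (1 - 1)))*(-4) = (-9 - (-21 + 0))*(-4) = (-9 - 1*(-21))*(-4) = (-9 + 21)*(-4) = 12*(-4) = -48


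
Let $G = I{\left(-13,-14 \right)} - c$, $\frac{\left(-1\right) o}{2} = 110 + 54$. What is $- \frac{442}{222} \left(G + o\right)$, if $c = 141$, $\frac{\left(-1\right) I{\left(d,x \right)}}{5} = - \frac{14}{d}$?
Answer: $\frac{104839}{111} \approx 944.5$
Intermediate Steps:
$I{\left(d,x \right)} = \frac{70}{d}$ ($I{\left(d,x \right)} = - 5 \left(- \frac{14}{d}\right) = \frac{70}{d}$)
$o = -328$ ($o = - 2 \left(110 + 54\right) = \left(-2\right) 164 = -328$)
$G = - \frac{1903}{13}$ ($G = \frac{70}{-13} - 141 = 70 \left(- \frac{1}{13}\right) - 141 = - \frac{70}{13} - 141 = - \frac{1903}{13} \approx -146.38$)
$- \frac{442}{222} \left(G + o\right) = - \frac{442}{222} \left(- \frac{1903}{13} - 328\right) = \left(-442\right) \frac{1}{222} \left(- \frac{6167}{13}\right) = \left(- \frac{221}{111}\right) \left(- \frac{6167}{13}\right) = \frac{104839}{111}$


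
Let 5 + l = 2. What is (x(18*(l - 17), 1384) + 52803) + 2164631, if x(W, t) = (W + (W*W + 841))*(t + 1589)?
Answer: 388948247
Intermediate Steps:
l = -3 (l = -5 + 2 = -3)
x(W, t) = (1589 + t)*(841 + W + W**2) (x(W, t) = (W + (W**2 + 841))*(1589 + t) = (W + (841 + W**2))*(1589 + t) = (841 + W + W**2)*(1589 + t) = (1589 + t)*(841 + W + W**2))
(x(18*(l - 17), 1384) + 52803) + 2164631 = ((1336349 + 841*1384 + 1589*(18*(-3 - 17)) + 1589*(18*(-3 - 17))**2 + (18*(-3 - 17))*1384 + 1384*(18*(-3 - 17))**2) + 52803) + 2164631 = ((1336349 + 1163944 + 1589*(18*(-20)) + 1589*(18*(-20))**2 + (18*(-20))*1384 + 1384*(18*(-20))**2) + 52803) + 2164631 = ((1336349 + 1163944 + 1589*(-360) + 1589*(-360)**2 - 360*1384 + 1384*(-360)**2) + 52803) + 2164631 = ((1336349 + 1163944 - 572040 + 1589*129600 - 498240 + 1384*129600) + 52803) + 2164631 = ((1336349 + 1163944 - 572040 + 205934400 - 498240 + 179366400) + 52803) + 2164631 = (386730813 + 52803) + 2164631 = 386783616 + 2164631 = 388948247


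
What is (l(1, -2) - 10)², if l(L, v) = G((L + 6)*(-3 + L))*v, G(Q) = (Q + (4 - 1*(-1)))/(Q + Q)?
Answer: 22201/196 ≈ 113.27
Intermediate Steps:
G(Q) = (5 + Q)/(2*Q) (G(Q) = (Q + (4 + 1))/((2*Q)) = (Q + 5)*(1/(2*Q)) = (5 + Q)*(1/(2*Q)) = (5 + Q)/(2*Q))
l(L, v) = v*(5 + (-3 + L)*(6 + L))/(2*(-3 + L)*(6 + L)) (l(L, v) = ((5 + (L + 6)*(-3 + L))/(2*(((L + 6)*(-3 + L)))))*v = ((5 + (6 + L)*(-3 + L))/(2*(((6 + L)*(-3 + L)))))*v = ((5 + (-3 + L)*(6 + L))/(2*(((-3 + L)*(6 + L)))))*v = ((1/((-3 + L)*(6 + L)))*(5 + (-3 + L)*(6 + L))/2)*v = ((5 + (-3 + L)*(6 + L))/(2*(-3 + L)*(6 + L)))*v = v*(5 + (-3 + L)*(6 + L))/(2*(-3 + L)*(6 + L)))
(l(1, -2) - 10)² = ((½)*(-2)*(-13 + 1² + 3*1)/(-18 + 1² + 3*1) - 10)² = ((½)*(-2)*(-13 + 1 + 3)/(-18 + 1 + 3) - 10)² = ((½)*(-2)*(-9)/(-14) - 10)² = ((½)*(-2)*(-1/14)*(-9) - 10)² = (-9/14 - 10)² = (-149/14)² = 22201/196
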